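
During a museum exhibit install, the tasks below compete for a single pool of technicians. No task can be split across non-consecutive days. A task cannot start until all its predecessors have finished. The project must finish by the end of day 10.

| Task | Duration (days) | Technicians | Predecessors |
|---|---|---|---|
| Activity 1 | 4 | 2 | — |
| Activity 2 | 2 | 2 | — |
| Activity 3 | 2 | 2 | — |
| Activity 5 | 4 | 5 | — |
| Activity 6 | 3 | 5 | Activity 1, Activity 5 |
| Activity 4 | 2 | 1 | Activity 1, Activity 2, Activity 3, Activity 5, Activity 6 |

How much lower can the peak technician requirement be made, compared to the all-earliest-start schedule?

Early-start peak: d1:11  d2:11  d3:7  d4:7  d5:5  d6:5  d7:5  d8:1  d9:1  d10:0 ⇒ 11.
Leveled (Activity 1@1, Activity 2@5, Activity 3@7, Activity 5@1, Activity 6@5, Activity 4@9): d1:7  d2:7  d3:7  d4:7  d5:7  d6:7  d7:7  d8:2  d9:1  d10:1 ⇒ 7.
Reduction 11 − 7 = 4.

4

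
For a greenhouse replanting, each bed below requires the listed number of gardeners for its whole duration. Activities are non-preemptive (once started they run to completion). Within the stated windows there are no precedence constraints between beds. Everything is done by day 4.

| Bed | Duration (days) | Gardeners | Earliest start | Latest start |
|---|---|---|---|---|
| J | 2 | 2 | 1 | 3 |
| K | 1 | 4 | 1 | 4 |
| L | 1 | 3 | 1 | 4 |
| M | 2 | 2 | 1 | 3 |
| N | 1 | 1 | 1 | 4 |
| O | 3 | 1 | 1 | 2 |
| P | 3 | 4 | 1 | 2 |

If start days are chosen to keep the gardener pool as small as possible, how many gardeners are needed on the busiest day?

9

Early-start (J@1, K@1, L@1, M@1, N@1, O@1, P@1) gives peak 17: d1:17  d2:9  d3:5  d4:0.
Shift M→2, N→3, O→2, P→2.
Schedule J@1, K@1, L@1, M@2, N@3, O@2, P@2: d1:9  d2:9  d3:8  d4:5 — peak 9.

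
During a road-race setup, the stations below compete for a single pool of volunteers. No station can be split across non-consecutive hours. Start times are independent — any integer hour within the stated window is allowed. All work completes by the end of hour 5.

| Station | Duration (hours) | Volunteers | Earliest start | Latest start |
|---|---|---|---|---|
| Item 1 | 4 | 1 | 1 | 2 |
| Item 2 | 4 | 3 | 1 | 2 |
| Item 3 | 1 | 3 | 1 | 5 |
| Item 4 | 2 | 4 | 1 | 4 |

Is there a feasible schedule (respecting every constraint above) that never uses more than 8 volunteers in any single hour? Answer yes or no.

yes

Schedule Item 1@1, Item 2@1, Item 3@1, Item 4@2: h1:7  h2:8  h3:8  h4:4  h5:0 — peak 8 ≤ 8.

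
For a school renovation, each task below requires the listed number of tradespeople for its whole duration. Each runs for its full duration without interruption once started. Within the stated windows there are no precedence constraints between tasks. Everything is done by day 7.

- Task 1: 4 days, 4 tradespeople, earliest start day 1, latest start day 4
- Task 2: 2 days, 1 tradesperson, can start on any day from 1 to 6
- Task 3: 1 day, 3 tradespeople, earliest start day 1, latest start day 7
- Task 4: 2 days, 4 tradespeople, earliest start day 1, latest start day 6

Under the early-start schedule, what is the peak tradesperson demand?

12

Early-start schedule: Task 1@1, Task 2@1, Task 3@1, Task 4@1.
Load per day: day 1: 12, day 2: 9, day 3: 4, day 4: 4, day 5: 0, day 6: 0, day 7: 0.
Peak is 12.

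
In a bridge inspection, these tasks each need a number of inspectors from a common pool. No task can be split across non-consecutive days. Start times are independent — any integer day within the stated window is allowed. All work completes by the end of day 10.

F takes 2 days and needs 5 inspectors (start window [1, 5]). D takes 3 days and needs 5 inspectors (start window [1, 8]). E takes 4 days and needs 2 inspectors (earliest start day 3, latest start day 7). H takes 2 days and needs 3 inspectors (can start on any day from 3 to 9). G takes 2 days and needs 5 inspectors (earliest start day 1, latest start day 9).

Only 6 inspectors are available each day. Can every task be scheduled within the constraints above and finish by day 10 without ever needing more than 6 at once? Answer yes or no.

The minimum achievable peak is 7; 6 < 7, so no feasible schedule stays within the cap.

no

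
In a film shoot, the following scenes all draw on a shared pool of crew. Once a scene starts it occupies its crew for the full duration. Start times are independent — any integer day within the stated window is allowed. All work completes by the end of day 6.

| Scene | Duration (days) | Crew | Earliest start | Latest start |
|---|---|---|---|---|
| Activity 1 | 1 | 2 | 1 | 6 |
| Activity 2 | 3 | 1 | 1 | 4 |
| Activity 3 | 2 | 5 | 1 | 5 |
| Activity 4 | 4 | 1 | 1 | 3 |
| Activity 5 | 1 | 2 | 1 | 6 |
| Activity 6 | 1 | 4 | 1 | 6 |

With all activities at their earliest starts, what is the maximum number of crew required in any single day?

Early-start schedule: Activity 1@1, Activity 2@1, Activity 3@1, Activity 4@1, Activity 5@1, Activity 6@1.
Load per day: day 1: 15, day 2: 7, day 3: 2, day 4: 1, day 5: 0, day 6: 0.
Peak is 15.

15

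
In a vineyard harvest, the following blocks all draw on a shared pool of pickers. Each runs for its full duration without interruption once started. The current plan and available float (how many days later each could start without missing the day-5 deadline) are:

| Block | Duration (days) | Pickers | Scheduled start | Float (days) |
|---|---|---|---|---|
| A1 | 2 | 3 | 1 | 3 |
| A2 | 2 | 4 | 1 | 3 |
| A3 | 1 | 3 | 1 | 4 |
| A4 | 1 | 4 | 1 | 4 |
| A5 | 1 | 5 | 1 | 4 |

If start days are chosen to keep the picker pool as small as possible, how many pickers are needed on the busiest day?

7

Early-start (A1@1, A2@1, A3@1, A4@1, A5@1) gives peak 19: d1:19  d2:7  d3:0  d4:0  d5:0.
Shift A3→3, A4→3, A5→4.
Schedule A1@1, A2@1, A3@3, A4@3, A5@4: d1:7  d2:7  d3:7  d4:5  d5:0 — peak 7.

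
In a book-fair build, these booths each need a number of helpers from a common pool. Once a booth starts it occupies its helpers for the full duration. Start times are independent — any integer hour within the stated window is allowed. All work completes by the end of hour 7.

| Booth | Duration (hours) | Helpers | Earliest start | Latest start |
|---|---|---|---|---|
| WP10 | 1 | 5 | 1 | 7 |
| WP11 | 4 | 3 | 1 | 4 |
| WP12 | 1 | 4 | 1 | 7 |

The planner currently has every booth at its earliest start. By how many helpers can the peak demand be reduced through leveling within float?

Early-start peak: h1:12  h2:3  h3:3  h4:3  h5:0  h6:0  h7:0 ⇒ 12.
Leveled (WP10@1, WP11@2, WP12@6): h1:5  h2:3  h3:3  h4:3  h5:3  h6:4  h7:0 ⇒ 5.
Reduction 12 − 5 = 7.

7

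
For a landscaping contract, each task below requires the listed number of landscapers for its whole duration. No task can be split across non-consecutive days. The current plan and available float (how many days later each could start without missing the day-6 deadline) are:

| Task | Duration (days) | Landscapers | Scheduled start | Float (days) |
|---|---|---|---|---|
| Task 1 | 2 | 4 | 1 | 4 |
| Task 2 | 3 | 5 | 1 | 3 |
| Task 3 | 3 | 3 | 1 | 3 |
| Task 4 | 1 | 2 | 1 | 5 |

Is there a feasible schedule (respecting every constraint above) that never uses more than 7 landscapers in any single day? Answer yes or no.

Schedule Task 1@1, Task 2@4, Task 3@1, Task 4@3: d1:7  d2:7  d3:5  d4:5  d5:5  d6:5 — peak 7 ≤ 7.

yes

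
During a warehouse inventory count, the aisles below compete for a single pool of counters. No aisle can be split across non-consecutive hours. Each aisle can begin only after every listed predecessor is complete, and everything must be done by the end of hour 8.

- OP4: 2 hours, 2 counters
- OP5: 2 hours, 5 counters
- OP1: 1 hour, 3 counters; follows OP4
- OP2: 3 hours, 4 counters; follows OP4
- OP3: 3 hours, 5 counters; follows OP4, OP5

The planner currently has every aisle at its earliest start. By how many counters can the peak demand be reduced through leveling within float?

Early-start peak: h1:7  h2:7  h3:12  h4:9  h5:9  h6:0  h7:0  h8:0 ⇒ 12.
Leveled (OP4@1, OP5@1, OP1@3, OP2@3, OP3@6): h1:7  h2:7  h3:7  h4:4  h5:4  h6:5  h7:5  h8:5 ⇒ 7.
Reduction 12 − 7 = 5.

5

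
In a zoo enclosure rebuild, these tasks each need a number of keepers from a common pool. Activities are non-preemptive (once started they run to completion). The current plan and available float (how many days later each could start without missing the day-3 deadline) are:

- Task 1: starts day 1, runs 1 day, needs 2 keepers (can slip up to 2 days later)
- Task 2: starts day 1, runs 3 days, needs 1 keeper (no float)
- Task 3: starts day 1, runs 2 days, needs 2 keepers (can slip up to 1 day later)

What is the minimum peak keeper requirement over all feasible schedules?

3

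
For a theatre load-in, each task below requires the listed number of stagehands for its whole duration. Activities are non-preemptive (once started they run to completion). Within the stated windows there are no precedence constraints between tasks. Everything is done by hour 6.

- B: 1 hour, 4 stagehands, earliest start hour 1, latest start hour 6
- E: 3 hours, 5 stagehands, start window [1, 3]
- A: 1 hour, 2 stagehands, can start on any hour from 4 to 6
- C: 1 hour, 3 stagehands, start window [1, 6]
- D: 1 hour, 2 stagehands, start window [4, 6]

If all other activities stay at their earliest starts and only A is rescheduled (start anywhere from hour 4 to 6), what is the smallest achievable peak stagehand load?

12

A@4: h1:12  h2:5  h3:5  h4:4  h5:0  h6:0 → peak 12
A@5: h1:12  h2:5  h3:5  h4:2  h5:2  h6:0 → peak 12
A@6: h1:12  h2:5  h3:5  h4:2  h5:0  h6:2 → peak 12
Best is A@4, peak 12.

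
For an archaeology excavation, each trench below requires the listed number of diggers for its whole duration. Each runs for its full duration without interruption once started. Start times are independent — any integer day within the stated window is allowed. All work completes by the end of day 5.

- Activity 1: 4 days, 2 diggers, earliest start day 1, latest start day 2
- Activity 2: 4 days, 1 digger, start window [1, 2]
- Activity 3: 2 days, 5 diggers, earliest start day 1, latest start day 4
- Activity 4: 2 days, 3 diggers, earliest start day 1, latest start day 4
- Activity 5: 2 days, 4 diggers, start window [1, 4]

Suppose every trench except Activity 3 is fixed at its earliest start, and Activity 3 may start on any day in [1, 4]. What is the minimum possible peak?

10

Activity 3@1: d1:15  d2:15  d3:3  d4:3  d5:0 → peak 15
Activity 3@2: d1:10  d2:15  d3:8  d4:3  d5:0 → peak 15
Activity 3@3: d1:10  d2:10  d3:8  d4:8  d5:0 → peak 10
Activity 3@4: d1:10  d2:10  d3:3  d4:8  d5:5 → peak 10
Best is Activity 3@3, peak 10.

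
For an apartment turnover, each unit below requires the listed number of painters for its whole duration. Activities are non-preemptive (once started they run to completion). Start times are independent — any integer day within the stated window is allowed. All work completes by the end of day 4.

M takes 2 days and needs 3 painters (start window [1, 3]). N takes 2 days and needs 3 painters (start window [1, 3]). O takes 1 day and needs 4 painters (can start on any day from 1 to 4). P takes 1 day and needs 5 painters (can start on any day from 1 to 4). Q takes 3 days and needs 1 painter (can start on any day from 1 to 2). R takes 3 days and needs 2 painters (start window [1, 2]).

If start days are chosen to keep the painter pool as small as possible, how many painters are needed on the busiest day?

9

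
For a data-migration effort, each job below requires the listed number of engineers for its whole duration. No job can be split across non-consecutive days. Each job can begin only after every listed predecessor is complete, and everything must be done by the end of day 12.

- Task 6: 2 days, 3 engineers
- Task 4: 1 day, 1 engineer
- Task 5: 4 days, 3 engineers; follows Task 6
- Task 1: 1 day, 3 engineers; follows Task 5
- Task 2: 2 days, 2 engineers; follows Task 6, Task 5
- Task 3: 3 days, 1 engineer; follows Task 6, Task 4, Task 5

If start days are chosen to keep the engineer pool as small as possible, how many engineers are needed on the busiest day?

3

Early-start (Task 6@1, Task 4@1, Task 5@3, Task 1@7, Task 2@7, Task 3@7) gives peak 6: d1:4  d2:3  d3:3  d4:3  d5:3  d6:3  d7:6  d8:3  d9:1  d10:0  d11:0  d12:0.
Shift Task 4→3, Task 5→4, Task 1→8, Task 2→9, Task 3→9.
Schedule Task 6@1, Task 4@3, Task 5@4, Task 1@8, Task 2@9, Task 3@9: d1:3  d2:3  d3:1  d4:3  d5:3  d6:3  d7:3  d8:3  d9:3  d10:3  d11:1  d12:0 — peak 3.
Total engineer-days = 29 over 12 days ⇒ peak ≥ ⌈29/12⌉ = 3, so 3 is optimal.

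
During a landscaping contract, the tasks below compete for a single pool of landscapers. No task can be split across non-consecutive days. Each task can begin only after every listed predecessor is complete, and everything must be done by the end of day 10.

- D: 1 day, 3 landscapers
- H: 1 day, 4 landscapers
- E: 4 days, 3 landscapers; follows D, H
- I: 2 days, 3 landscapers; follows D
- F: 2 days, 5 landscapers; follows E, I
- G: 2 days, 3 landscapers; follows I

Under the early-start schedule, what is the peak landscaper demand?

Early-start schedule: D@1, H@1, E@2, I@2, F@6, G@4.
Load per day: day 1: 7, day 2: 6, day 3: 6, day 4: 6, day 5: 6, day 6: 5, day 7: 5, day 8: 0, day 9: 0, day 10: 0.
Peak is 7.

7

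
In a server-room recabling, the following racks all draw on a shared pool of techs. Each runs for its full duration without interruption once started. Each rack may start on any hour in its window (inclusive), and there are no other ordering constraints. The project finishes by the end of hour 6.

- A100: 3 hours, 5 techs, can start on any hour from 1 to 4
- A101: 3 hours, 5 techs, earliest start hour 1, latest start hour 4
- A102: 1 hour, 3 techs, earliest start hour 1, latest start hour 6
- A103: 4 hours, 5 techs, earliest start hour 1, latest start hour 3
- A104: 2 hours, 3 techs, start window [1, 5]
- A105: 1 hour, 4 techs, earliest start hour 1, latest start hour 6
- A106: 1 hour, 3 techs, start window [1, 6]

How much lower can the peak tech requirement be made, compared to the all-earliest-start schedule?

15

Early-start peak: h1:28  h2:18  h3:15  h4:5  h5:0  h6:0 ⇒ 28.
Leveled (A100@1, A101@4, A102@1, A103@1, A104@2, A105@5, A106@4): h1:13  h2:13  h3:13  h4:13  h5:9  h6:5 ⇒ 13.
Reduction 28 − 13 = 15.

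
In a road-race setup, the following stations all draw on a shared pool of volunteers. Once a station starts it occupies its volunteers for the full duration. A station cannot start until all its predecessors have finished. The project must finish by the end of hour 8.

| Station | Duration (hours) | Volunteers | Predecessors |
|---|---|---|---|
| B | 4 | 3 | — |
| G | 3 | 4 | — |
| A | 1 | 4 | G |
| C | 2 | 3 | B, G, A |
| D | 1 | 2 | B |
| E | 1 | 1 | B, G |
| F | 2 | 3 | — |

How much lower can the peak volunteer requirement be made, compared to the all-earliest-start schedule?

Early-start peak: h1:10  h2:10  h3:7  h4:7  h5:6  h6:3  h7:0  h8:0 ⇒ 10.
Leveled (B@1, G@1, A@4, C@5, D@5, E@5, F@6): h1:7  h2:7  h3:7  h4:7  h5:6  h6:6  h7:3  h8:0 ⇒ 7.
Reduction 10 − 7 = 3.

3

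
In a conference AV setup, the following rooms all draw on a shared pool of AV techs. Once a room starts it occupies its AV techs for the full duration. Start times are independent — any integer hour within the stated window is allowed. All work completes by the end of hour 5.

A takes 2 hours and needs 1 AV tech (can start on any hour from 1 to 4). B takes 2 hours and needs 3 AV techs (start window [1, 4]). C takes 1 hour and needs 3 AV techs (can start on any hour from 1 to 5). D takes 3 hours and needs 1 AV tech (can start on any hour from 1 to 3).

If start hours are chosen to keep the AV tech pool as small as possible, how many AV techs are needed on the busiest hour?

Early-start (A@1, B@1, C@1, D@1) gives peak 8: h1:8  h2:5  h3:1  h4:0  h5:0.
Shift C→3, D→3.
Schedule A@1, B@1, C@3, D@3: h1:4  h2:4  h3:4  h4:1  h5:1 — peak 4.

4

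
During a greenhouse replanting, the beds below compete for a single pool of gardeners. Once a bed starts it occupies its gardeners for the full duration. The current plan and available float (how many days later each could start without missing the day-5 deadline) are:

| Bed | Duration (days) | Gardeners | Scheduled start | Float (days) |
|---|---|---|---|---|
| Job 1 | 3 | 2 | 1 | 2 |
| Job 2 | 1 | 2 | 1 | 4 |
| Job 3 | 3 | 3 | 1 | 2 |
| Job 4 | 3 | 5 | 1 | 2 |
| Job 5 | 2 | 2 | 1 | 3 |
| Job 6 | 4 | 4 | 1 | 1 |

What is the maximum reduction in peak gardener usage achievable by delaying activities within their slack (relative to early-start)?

4

Early-start peak: d1:18  d2:16  d3:14  d4:4  d5:0 ⇒ 18.
Leveled (Job 1@1, Job 2@1, Job 3@1, Job 4@1, Job 5@4, Job 6@2): d1:12  d2:14  d3:14  d4:6  d5:6 ⇒ 14.
Reduction 18 − 14 = 4.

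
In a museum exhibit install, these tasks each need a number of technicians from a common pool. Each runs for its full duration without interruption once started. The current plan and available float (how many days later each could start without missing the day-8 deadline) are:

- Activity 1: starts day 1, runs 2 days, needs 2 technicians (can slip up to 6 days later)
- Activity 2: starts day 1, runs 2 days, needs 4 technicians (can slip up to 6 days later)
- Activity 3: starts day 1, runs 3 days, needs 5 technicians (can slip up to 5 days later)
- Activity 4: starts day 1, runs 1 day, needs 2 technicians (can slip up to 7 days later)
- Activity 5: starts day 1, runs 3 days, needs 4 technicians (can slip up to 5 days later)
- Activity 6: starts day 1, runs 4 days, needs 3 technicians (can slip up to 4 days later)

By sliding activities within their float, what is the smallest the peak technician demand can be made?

Early-start (Activity 1@1, Activity 2@1, Activity 3@1, Activity 4@1, Activity 5@1, Activity 6@1) gives peak 20: d1:20  d2:18  d3:12  d4:3  d5:0  d6:0  d7:0  d8:0.
Shift Activity 2→4, Activity 4→3, Activity 5→6, Activity 6→4.
Schedule Activity 1@1, Activity 2@4, Activity 3@1, Activity 4@3, Activity 5@6, Activity 6@4: d1:7  d2:7  d3:7  d4:7  d5:7  d6:7  d7:7  d8:4 — peak 7.
Total technician-days = 53 over 8 days ⇒ peak ≥ ⌈53/8⌉ = 7, so 7 is optimal.

7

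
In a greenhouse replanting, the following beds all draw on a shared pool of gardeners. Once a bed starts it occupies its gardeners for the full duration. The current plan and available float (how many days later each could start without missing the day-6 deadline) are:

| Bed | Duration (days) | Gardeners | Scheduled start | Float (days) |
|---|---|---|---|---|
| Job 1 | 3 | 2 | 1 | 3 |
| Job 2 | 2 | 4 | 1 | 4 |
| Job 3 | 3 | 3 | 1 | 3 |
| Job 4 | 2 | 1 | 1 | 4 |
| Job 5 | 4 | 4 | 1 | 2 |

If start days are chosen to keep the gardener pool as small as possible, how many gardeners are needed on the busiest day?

Early-start (Job 1@1, Job 2@1, Job 3@1, Job 4@1, Job 5@1) gives peak 14: d1:14  d2:14  d3:9  d4:4  d5:0  d6:0.
Shift Job 3→4, Job 5→3.
Schedule Job 1@1, Job 2@1, Job 3@4, Job 4@1, Job 5@3: d1:7  d2:7  d3:6  d4:7  d5:7  d6:7 — peak 7.
Total gardener-days = 41 over 6 days ⇒ peak ≥ ⌈41/6⌉ = 7, so 7 is optimal.

7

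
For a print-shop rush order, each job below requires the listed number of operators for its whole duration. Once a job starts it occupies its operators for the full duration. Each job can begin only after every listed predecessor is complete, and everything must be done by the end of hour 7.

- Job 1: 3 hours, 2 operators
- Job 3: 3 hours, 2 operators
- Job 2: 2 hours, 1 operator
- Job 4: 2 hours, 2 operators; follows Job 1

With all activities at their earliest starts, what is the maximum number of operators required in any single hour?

5

Early-start schedule: Job 1@1, Job 3@1, Job 2@1, Job 4@4.
Load per hour: hour 1: 5, hour 2: 5, hour 3: 4, hour 4: 2, hour 5: 2, hour 6: 0, hour 7: 0.
Peak is 5.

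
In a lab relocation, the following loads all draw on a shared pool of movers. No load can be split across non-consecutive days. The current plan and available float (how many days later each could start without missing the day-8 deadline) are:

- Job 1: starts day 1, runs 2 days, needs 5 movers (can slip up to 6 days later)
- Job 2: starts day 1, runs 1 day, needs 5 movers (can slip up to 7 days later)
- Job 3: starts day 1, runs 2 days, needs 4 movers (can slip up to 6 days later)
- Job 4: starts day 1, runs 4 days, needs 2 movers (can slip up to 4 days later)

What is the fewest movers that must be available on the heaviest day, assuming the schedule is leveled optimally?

Early-start (Job 1@1, Job 2@1, Job 3@1, Job 4@1) gives peak 16: d1:16  d2:11  d3:2  d4:2  d5:0  d6:0  d7:0  d8:0.
Shift Job 2→3, Job 3→4, Job 4→4.
Schedule Job 1@1, Job 2@3, Job 3@4, Job 4@4: d1:5  d2:5  d3:5  d4:6  d5:6  d6:2  d7:2  d8:0 — peak 6.

6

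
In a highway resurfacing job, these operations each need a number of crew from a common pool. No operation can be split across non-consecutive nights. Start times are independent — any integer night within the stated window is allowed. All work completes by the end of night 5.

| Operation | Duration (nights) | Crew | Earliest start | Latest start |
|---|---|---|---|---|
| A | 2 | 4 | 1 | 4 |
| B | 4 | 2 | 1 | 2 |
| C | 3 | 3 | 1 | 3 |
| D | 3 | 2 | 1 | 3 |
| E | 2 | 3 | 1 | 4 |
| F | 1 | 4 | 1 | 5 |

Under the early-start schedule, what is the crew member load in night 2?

At early start, night 2 has: A, B, C, D, E.
Demand: 4 + 2 + 3 + 2 + 3 = 14.

14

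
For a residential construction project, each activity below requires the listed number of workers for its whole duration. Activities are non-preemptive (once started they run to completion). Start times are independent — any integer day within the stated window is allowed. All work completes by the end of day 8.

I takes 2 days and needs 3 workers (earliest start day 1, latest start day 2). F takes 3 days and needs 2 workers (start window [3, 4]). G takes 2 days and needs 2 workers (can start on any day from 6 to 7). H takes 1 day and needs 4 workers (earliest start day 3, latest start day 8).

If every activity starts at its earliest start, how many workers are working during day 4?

At early start, day 4 has: F.
Demand: 2 = 2.

2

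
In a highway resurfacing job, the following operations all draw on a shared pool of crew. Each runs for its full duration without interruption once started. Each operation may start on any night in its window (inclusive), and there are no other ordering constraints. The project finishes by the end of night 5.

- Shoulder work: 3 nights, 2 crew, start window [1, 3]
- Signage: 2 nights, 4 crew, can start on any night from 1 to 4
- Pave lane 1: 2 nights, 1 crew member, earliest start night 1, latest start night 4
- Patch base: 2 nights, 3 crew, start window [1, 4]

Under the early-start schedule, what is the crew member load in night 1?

At early start, night 1 has: Shoulder work, Signage, Pave lane 1, Patch base.
Demand: 2 + 4 + 1 + 3 = 10.

10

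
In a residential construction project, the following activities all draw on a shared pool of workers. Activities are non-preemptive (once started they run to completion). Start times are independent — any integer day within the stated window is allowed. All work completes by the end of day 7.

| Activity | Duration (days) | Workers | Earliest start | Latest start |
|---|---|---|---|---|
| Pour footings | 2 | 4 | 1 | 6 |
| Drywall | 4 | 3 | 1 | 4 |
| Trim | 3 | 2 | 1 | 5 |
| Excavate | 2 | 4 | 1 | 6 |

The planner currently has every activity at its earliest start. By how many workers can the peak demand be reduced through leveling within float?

Early-start peak: d1:13  d2:13  d3:5  d4:3  d5:0  d6:0  d7:0 ⇒ 13.
Leveled (Pour footings@1, Drywall@1, Trim@3, Excavate@5): d1:7  d2:7  d3:5  d4:5  d5:6  d6:4  d7:0 ⇒ 7.
Reduction 13 − 7 = 6.

6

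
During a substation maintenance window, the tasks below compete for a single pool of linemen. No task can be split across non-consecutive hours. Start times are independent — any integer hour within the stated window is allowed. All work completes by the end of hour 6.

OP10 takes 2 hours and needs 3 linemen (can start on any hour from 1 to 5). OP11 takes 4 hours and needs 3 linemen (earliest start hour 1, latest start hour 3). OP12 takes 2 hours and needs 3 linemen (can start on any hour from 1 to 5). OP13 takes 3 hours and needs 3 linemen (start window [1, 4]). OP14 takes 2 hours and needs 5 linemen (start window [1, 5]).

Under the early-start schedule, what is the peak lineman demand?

17

Early-start schedule: OP10@1, OP11@1, OP12@1, OP13@1, OP14@1.
Load per hour: hour 1: 17, hour 2: 17, hour 3: 6, hour 4: 3, hour 5: 0, hour 6: 0.
Peak is 17.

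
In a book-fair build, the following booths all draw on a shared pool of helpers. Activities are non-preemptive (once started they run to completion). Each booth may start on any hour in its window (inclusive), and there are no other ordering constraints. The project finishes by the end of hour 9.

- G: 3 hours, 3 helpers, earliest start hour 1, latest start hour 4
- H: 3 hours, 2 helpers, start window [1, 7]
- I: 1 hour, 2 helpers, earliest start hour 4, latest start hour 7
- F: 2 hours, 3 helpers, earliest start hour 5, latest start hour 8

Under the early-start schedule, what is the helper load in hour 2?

5

At early start, hour 2 has: G, H.
Demand: 3 + 2 = 5.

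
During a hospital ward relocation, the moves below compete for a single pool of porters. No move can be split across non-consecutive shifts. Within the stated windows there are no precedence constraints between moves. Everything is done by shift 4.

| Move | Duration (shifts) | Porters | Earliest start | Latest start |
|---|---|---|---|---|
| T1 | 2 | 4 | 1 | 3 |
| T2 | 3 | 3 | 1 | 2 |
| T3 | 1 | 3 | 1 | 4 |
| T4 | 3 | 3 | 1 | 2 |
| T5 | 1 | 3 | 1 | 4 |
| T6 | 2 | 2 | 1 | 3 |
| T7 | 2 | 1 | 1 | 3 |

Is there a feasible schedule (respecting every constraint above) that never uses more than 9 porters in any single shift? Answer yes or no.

no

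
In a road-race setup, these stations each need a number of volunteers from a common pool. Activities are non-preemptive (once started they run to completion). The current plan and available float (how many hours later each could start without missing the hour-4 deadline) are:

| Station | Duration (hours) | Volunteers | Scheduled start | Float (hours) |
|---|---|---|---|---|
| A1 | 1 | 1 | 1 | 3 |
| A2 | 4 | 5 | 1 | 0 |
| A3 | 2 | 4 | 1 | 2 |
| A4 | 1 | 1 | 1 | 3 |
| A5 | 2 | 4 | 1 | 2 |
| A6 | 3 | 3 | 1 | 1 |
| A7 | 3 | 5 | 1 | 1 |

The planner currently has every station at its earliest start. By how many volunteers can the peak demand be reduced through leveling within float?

6

Early-start peak: h1:23  h2:21  h3:13  h4:5 ⇒ 23.
Leveled (A1@1, A2@1, A3@1, A4@1, A5@3, A6@1, A7@2): h1:14  h2:17  h3:17  h4:14 ⇒ 17.
Reduction 23 − 17 = 6.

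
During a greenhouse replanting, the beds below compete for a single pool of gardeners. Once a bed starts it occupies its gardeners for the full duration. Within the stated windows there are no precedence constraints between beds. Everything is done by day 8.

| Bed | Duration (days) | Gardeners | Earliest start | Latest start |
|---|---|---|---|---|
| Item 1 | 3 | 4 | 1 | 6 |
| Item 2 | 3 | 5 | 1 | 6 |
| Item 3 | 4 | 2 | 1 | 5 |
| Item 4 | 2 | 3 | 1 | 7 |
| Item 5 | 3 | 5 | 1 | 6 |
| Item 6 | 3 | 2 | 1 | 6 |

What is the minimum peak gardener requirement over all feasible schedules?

Early-start (Item 1@1, Item 2@1, Item 3@1, Item 4@1, Item 5@1, Item 6@1) gives peak 21: d1:21  d2:21  d3:18  d4:2  d5:0  d6:0  d7:0  d8:0.
Shift Item 3→4, Item 4→4, Item 5→6, Item 6→4.
Schedule Item 1@1, Item 2@1, Item 3@4, Item 4@4, Item 5@6, Item 6@4: d1:9  d2:9  d3:9  d4:7  d5:7  d6:9  d7:7  d8:5 — peak 9.

9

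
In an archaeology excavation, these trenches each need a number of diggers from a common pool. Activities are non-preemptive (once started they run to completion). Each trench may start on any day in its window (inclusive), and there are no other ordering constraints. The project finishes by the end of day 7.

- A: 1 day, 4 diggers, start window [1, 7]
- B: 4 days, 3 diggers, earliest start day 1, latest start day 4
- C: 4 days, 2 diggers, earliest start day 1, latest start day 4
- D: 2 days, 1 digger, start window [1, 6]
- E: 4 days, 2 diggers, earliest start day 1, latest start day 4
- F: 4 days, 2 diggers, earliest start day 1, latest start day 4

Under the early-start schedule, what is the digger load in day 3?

At early start, day 3 has: B, C, E, F.
Demand: 3 + 2 + 2 + 2 = 9.

9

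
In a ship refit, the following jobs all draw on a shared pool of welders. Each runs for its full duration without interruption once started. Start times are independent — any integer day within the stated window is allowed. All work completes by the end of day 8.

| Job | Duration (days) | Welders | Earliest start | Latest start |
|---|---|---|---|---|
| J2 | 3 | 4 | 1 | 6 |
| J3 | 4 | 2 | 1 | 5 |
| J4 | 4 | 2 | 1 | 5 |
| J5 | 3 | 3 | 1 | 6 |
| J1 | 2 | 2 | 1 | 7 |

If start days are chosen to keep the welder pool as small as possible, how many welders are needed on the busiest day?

6

Early-start (J2@1, J3@1, J4@1, J5@1, J1@1) gives peak 13: d1:13  d2:13  d3:11  d4:4  d5:0  d6:0  d7:0  d8:0.
Shift J4→4, J5→6, J1→4.
Schedule J2@1, J3@1, J4@4, J5@6, J1@4: d1:6  d2:6  d3:6  d4:6  d5:4  d6:5  d7:5  d8:3 — peak 6.
Total welder-days = 41 over 8 days ⇒ peak ≥ ⌈41/8⌉ = 6, so 6 is optimal.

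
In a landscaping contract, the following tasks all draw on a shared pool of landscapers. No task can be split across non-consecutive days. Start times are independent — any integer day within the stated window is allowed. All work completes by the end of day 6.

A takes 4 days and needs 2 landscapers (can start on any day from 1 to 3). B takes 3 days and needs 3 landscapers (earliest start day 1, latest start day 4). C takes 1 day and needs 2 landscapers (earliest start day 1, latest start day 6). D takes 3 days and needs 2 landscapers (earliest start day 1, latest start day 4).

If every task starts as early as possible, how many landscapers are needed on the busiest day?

9

Early-start schedule: A@1, B@1, C@1, D@1.
Load per day: day 1: 9, day 2: 7, day 3: 7, day 4: 2, day 5: 0, day 6: 0.
Peak is 9.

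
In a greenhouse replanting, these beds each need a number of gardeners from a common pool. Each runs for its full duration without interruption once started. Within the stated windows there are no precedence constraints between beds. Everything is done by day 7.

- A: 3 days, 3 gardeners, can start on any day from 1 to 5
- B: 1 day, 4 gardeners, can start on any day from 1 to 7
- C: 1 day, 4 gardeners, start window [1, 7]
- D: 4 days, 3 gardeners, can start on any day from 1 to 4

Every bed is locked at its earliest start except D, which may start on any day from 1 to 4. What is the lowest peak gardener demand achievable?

D@1: d1:14  d2:6  d3:6  d4:3  d5:0  d6:0  d7:0 → peak 14
D@2: d1:11  d2:6  d3:6  d4:3  d5:3  d6:0  d7:0 → peak 11
D@3: d1:11  d2:3  d3:6  d4:3  d5:3  d6:3  d7:0 → peak 11
D@4: d1:11  d2:3  d3:3  d4:3  d5:3  d6:3  d7:3 → peak 11
Best is D@2, peak 11.

11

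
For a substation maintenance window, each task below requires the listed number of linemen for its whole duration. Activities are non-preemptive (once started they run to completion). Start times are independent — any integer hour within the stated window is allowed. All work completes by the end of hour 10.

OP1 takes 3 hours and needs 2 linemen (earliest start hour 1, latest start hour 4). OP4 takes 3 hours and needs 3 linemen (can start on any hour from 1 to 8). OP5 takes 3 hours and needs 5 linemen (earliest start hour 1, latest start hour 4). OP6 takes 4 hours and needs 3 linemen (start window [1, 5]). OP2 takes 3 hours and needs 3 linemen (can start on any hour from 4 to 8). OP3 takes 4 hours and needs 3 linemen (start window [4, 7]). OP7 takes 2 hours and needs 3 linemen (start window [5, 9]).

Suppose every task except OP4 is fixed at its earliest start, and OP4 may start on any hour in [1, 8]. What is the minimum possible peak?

10

OP4@1: h1:13  h2:13  h3:13  h4:9  h5:9  h6:9  h7:3  h8:0  h9:0  h10:0 → peak 13
OP4@2: h1:10  h2:13  h3:13  h4:12  h5:9  h6:9  h7:3  h8:0  h9:0  h10:0 → peak 13
OP4@3: h1:10  h2:10  h3:13  h4:12  h5:12  h6:9  h7:3  h8:0  h9:0  h10:0 → peak 13
OP4@4: h1:10  h2:10  h3:10  h4:12  h5:12  h6:12  h7:3  h8:0  h9:0  h10:0 → peak 12
OP4@5: h1:10  h2:10  h3:10  h4:9  h5:12  h6:12  h7:6  h8:0  h9:0  h10:0 → peak 12
OP4@6: h1:10  h2:10  h3:10  h4:9  h5:9  h6:12  h7:6  h8:3  h9:0  h10:0 → peak 12
OP4@7: h1:10  h2:10  h3:10  h4:9  h5:9  h6:9  h7:6  h8:3  h9:3  h10:0 → peak 10
OP4@8: h1:10  h2:10  h3:10  h4:9  h5:9  h6:9  h7:3  h8:3  h9:3  h10:3 → peak 10
Best is OP4@7, peak 10.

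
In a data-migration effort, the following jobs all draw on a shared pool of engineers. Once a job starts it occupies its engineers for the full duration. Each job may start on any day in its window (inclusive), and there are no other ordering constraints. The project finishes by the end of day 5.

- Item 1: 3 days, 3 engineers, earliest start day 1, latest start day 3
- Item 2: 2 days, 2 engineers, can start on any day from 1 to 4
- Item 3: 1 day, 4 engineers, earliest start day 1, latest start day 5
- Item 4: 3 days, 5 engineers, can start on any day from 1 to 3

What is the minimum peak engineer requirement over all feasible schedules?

Early-start (Item 1@1, Item 2@1, Item 3@1, Item 4@1) gives peak 14: d1:14  d2:10  d3:8  d4:0  d5:0.
Shift Item 2→4, Item 4→2.
Schedule Item 1@1, Item 2@4, Item 3@1, Item 4@2: d1:7  d2:8  d3:8  d4:7  d5:2 — peak 8.

8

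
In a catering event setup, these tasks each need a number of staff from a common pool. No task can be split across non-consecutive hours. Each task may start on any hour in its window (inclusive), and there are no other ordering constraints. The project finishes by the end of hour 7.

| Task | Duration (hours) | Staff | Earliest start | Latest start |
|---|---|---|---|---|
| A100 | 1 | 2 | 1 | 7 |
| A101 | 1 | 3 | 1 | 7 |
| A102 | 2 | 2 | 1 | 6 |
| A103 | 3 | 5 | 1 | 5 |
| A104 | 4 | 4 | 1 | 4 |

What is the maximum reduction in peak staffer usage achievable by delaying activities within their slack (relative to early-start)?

Early-start peak: h1:16  h2:11  h3:9  h4:4  h5:0  h6:0  h7:0 ⇒ 16.
Leveled (A100@1, A101@2, A102@3, A103@5, A104@1): h1:6  h2:7  h3:6  h4:6  h5:5  h6:5  h7:5 ⇒ 7.
Reduction 16 − 7 = 9.

9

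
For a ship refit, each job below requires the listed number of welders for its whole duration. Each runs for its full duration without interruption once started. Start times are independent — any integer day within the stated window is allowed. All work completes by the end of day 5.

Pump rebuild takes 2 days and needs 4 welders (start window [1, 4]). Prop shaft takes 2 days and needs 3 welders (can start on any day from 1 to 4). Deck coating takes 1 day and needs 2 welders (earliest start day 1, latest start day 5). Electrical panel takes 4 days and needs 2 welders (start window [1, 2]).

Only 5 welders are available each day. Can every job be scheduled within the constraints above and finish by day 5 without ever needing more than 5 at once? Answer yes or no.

The minimum achievable peak is 6; 5 < 6, so no feasible schedule stays within the cap.

no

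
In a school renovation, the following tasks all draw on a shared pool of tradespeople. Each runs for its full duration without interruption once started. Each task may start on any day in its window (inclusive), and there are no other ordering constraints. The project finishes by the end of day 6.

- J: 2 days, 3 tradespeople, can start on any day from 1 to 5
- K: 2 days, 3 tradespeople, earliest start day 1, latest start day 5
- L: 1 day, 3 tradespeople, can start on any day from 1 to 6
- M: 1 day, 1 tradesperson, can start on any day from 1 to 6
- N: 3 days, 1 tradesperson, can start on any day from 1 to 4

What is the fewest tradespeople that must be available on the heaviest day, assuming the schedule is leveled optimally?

Early-start (J@1, K@1, L@1, M@1, N@1) gives peak 11: d1:11  d2:7  d3:1  d4:0  d5:0  d6:0.
Shift K→3, L→5, N→2.
Schedule J@1, K@3, L@5, M@1, N@2: d1:4  d2:4  d3:4  d4:4  d5:3  d6:0 — peak 4.
Total tradesperson-days = 19 over 6 days ⇒ peak ≥ ⌈19/6⌉ = 4, so 4 is optimal.

4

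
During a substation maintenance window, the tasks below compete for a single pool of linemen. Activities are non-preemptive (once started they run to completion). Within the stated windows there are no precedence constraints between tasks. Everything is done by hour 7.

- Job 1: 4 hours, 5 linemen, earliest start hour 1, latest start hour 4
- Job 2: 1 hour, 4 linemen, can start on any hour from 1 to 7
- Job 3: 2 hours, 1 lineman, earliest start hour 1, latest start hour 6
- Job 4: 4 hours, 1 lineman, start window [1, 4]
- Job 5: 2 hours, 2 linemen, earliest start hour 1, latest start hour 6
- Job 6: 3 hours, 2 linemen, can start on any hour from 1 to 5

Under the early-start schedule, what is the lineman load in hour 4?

6

At early start, hour 4 has: Job 1, Job 4.
Demand: 5 + 1 = 6.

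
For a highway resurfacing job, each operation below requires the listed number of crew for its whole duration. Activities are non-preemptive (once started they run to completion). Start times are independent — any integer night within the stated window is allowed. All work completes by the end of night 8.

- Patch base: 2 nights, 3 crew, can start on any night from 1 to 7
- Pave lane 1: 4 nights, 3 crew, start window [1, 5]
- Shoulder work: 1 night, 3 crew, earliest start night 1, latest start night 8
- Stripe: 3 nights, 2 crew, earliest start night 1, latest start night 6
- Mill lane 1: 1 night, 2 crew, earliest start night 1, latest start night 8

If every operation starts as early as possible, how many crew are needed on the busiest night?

Early-start schedule: Patch base@1, Pave lane 1@1, Shoulder work@1, Stripe@1, Mill lane 1@1.
Load per night: night 1: 13, night 2: 8, night 3: 5, night 4: 3, night 5: 0, night 6: 0, night 7: 0, night 8: 0.
Peak is 13.

13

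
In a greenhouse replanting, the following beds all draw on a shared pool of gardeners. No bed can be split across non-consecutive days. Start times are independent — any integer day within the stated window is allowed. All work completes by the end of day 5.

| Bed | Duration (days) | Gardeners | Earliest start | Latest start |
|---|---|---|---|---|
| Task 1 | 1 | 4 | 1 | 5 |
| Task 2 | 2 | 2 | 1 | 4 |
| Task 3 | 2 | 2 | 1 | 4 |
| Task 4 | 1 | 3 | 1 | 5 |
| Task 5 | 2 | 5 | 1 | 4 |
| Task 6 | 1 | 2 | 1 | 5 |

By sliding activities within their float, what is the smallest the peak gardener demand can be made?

Early-start (Task 1@1, Task 2@1, Task 3@1, Task 4@1, Task 5@1, Task 6@1) gives peak 18: d1:18  d2:9  d3:0  d4:0  d5:0.
Shift Task 3→2, Task 4→3, Task 5→4, Task 6→2.
Schedule Task 1@1, Task 2@1, Task 3@2, Task 4@3, Task 5@4, Task 6@2: d1:6  d2:6  d3:5  d4:5  d5:5 — peak 6.
Total gardener-days = 27 over 5 days ⇒ peak ≥ ⌈27/5⌉ = 6, so 6 is optimal.

6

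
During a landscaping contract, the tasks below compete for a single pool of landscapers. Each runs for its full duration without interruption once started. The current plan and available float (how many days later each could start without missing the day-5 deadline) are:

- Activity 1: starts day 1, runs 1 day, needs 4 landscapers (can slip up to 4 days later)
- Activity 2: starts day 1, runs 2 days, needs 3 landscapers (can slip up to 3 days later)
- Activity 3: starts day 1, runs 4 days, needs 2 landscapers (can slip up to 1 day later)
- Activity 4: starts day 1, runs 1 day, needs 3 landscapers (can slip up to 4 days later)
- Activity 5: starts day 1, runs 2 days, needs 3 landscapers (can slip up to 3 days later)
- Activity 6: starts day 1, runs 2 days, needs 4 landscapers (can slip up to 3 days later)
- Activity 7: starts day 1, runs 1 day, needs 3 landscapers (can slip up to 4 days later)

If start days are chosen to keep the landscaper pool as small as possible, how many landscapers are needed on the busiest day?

Early-start (Activity 1@1, Activity 2@1, Activity 3@1, Activity 4@1, Activity 5@1, Activity 6@1, Activity 7@1) gives peak 22: d1:22  d2:12  d3:2  d4:2  d5:0.
Shift Activity 2→3, Activity 3→2, Activity 4→3, Activity 5→4, Activity 7→5.
Schedule Activity 1@1, Activity 2@3, Activity 3@2, Activity 4@3, Activity 5@4, Activity 6@1, Activity 7@5: d1:8  d2:6  d3:8  d4:8  d5:8 — peak 8.
Total landscaper-days = 38 over 5 days ⇒ peak ≥ ⌈38/5⌉ = 8, so 8 is optimal.

8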